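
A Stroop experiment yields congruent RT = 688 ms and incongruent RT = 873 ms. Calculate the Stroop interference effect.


Stroop effect = RT(incongruent) - RT(congruent)
= 873 - 688
= 185 ms


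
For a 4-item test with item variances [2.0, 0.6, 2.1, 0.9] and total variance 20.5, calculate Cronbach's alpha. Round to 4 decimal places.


alpha = (k/(k-1)) * (1 - sum(s_i^2)/s_total^2)
sum(item variances) = 5.6
k/(k-1) = 4/3 = 1.333333
1 - 5.6/20.5 = 1 - 0.273171 = 0.726829
alpha = 1.333333 * 0.726829
= 0.9691


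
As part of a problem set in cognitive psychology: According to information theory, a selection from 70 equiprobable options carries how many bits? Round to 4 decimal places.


H = log2(n)
H = log2(70)
= 6.1293


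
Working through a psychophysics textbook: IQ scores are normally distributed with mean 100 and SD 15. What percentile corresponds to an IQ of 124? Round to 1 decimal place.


z = (IQ - mean) / SD
z = (124 - 100) / 15 = 1.6
Percentile = Phi(1.6) * 100
Phi(1.6) = 0.945201
= 94.5


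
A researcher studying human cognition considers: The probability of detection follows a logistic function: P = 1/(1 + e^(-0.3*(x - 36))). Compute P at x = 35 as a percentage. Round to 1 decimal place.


P(x) = 1/(1 + e^(-0.3*(35 - 36)))
Exponent = -0.3 * -1 = 0.3
e^(0.3) = 1.349859
P = 1/(1 + 1.349859) = 0.425557
Percentage = 42.6


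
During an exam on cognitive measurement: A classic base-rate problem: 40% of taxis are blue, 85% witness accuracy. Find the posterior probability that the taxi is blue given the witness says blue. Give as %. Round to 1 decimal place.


P(blue | says blue) = P(says blue | blue)*P(blue) / [P(says blue | blue)*P(blue) + P(says blue | not blue)*P(not blue)]
Numerator = 0.85 * 0.4 = 0.34
False identification = 0.15 * 0.6 = 0.09
P = 0.34 / (0.34 + 0.09)
= 0.34 / 0.43
As percentage = 79.1


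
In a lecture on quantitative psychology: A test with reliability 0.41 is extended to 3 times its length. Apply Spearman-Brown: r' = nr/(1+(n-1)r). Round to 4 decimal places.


r_new = n*r / (1 + (n-1)*r)
Numerator = 3 * 0.41 = 1.23
Denominator = 1 + 2 * 0.41 = 1.82
r_new = 1.23 / 1.82
= 0.6758


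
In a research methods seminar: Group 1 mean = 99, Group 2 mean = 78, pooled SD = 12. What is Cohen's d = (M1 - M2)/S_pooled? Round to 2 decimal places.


Cohen's d = (M1 - M2) / S_pooled
= (99 - 78) / 12
= 21 / 12
= 1.75


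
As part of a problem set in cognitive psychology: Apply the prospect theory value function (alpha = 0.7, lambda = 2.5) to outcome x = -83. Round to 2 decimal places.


Since x = -83 < 0, use v(x) = -lambda*(-x)^alpha
(-x) = 83
83^0.7 = 22.0473
v(-83) = -2.5 * 22.0473
= -55.12


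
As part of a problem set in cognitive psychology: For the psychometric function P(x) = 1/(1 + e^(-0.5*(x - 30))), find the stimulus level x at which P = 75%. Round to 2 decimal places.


At P = 0.75: 0.75 = 1/(1 + e^(-k*(x-x0)))
Solving: e^(-k*(x-x0)) = 1/3
x = x0 + ln(3)/k
ln(3) = 1.0986
x = 30 + 1.0986/0.5
= 30 + 2.1972
= 32.20


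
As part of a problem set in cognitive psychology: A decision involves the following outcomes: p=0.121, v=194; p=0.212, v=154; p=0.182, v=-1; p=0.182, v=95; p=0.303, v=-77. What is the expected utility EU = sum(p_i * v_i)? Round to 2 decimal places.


EU = sum(p_i * v_i)
0.121 * 194 = 23.474
0.212 * 154 = 32.648
0.182 * -1 = -0.182
0.182 * 95 = 17.29
0.303 * -77 = -23.331
EU = 23.474 + 32.648 + -0.182 + 17.29 + -23.331
= 49.90


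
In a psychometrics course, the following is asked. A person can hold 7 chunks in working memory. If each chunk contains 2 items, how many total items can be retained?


Total items = chunks * items_per_chunk
= 7 * 2
= 14


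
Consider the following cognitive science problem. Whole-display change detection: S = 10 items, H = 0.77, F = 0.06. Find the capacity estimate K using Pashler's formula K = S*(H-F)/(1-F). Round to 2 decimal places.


K = S * (H - F) / (1 - F)
H - F = 0.71
1 - F = 0.94
K = 10 * 0.71 / 0.94
= 7.55


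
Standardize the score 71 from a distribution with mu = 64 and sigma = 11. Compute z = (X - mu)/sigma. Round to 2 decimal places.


z = (X - mu) / sigma
= (71 - 64) / 11
= 7 / 11
= 0.64


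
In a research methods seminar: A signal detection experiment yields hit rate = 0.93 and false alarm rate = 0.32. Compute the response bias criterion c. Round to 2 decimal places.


c = -0.5 * (z(HR) + z(FAR))
z(0.93) = 1.4758
z(0.32) = -0.4677
c = -0.5 * (1.4758 + -0.4677)
= -0.5 * 1.0081
= -0.50


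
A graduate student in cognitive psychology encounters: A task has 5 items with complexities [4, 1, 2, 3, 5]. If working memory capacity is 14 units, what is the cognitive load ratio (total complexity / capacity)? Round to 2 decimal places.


Total complexity = 4 + 1 + 2 + 3 + 5 = 15
Load = total / capacity = 15 / 14
= 1.07


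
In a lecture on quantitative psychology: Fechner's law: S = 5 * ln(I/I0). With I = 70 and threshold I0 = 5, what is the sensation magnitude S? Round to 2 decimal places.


S = 5 * ln(70/5)
I/I0 = 14.0
ln(14.0) = 2.6391
S = 5 * 2.6391
= 13.20


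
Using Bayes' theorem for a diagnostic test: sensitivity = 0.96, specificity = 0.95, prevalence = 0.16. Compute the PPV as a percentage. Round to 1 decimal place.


PPV = (sens * prev) / (sens * prev + (1-spec) * (1-prev))
Numerator = 0.96 * 0.16 = 0.1536
P(positive and no disease) = (1 - spec) * (1 - prev) = (1 - 0.95) * (1 - 0.16) = 0.042
Denominator = 0.1536 + 0.042 = 0.1956
PPV = 0.1536 / 0.1956 = 0.785276
As percentage = 78.5


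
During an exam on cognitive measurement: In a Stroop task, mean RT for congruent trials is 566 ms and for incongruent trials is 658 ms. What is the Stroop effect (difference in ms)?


Stroop effect = RT(incongruent) - RT(congruent)
= 658 - 566
= 92 ms


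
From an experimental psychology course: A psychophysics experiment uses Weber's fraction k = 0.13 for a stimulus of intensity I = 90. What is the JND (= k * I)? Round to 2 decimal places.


JND = k * I
JND = 0.13 * 90
= 11.70


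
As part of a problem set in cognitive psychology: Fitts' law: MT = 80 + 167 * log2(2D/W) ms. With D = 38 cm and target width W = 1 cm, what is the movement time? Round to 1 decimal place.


MT = 80 + 167 * log2(2*38/1)
2D/W = 76.0
log2(76.0) = 6.2479
MT = 80 + 167 * 6.2479
= 1123.4 ms


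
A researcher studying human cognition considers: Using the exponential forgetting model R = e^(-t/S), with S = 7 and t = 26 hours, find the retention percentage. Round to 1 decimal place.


R = e^(-t/S)
-t/S = -26/7 = -3.714286
R = e^(-3.714286) = 0.024373
Percentage = 0.024373 * 100
= 2.4


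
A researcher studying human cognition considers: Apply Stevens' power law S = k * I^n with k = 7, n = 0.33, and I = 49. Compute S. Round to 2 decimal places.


S = 7 * 49^0.33
49^0.33 = 3.6121
S = 7 * 3.6121
= 25.28


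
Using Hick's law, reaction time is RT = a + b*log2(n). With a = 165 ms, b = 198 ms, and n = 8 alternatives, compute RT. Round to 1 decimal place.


RT = 165 + 198 * log2(8)
log2(8) = 3.0
RT = 165 + 198 * 3.0
= 165 + 594.0
= 759.0 ms


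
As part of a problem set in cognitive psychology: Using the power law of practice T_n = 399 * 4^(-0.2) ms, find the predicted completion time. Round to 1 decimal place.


T_n = 399 * 4^(-0.2)
4^(-0.2) = 0.757858
T_n = 399 * 0.757858
= 302.4 ms


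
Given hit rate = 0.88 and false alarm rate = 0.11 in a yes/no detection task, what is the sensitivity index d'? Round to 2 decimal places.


d' = z(HR) - z(FAR)
z(0.88) = 1.175
z(0.11) = -1.2265
d' = 1.175 - -1.2265
= 2.40


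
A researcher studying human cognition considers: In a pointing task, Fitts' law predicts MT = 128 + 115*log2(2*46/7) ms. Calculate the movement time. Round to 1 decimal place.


MT = 128 + 115 * log2(2*46/7)
2D/W = 13.142857
log2(13.142857) = 3.7162
MT = 128 + 115 * 3.7162
= 555.4 ms


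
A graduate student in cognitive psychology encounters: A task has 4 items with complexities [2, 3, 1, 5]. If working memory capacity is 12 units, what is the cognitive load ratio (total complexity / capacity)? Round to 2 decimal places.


Total complexity = 2 + 3 + 1 + 5 = 11
Load = total / capacity = 11 / 12
= 0.92


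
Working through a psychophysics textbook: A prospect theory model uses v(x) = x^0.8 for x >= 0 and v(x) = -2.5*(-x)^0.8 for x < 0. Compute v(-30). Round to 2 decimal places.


Since x = -30 < 0, use v(x) = -lambda*(-x)^alpha
(-x) = 30
30^0.8 = 15.1949
v(-30) = -2.5 * 15.1949
= -37.99


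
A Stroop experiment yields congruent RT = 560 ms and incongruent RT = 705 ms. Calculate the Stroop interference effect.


Stroop effect = RT(incongruent) - RT(congruent)
= 705 - 560
= 145 ms


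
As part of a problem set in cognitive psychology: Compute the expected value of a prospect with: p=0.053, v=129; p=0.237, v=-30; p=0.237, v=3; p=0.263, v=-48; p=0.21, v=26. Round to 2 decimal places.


EU = sum(p_i * v_i)
0.053 * 129 = 6.837
0.237 * -30 = -7.11
0.237 * 3 = 0.711
0.263 * -48 = -12.624
0.21 * 26 = 5.46
EU = 6.837 + -7.11 + 0.711 + -12.624 + 5.46
= -6.73


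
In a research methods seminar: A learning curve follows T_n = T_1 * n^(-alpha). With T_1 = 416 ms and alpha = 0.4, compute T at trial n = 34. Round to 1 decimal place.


T_n = 416 * 34^(-0.4)
34^(-0.4) = 0.24401
T_n = 416 * 0.24401
= 101.5 ms


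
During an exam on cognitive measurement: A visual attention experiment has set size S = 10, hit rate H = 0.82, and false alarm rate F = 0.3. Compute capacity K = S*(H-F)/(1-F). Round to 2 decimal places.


K = S * (H - F) / (1 - F)
H - F = 0.52
1 - F = 0.7
K = 10 * 0.52 / 0.7
= 7.43


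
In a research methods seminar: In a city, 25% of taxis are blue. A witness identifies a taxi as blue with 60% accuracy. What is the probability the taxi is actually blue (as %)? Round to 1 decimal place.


P(blue | says blue) = P(says blue | blue)*P(blue) / [P(says blue | blue)*P(blue) + P(says blue | not blue)*P(not blue)]
Numerator = 0.6 * 0.25 = 0.15
False identification = 0.4 * 0.75 = 0.3
P = 0.15 / (0.15 + 0.3)
= 0.15 / 0.45
As percentage = 33.3


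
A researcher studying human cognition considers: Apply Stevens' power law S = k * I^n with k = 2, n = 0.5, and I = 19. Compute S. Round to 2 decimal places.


S = 2 * 19^0.5
19^0.5 = 4.3589
S = 2 * 4.3589
= 8.72


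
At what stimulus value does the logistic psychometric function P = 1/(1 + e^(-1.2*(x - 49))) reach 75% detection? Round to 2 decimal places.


At P = 0.75: 0.75 = 1/(1 + e^(-k*(x-x0)))
Solving: e^(-k*(x-x0)) = 1/3
x = x0 + ln(3)/k
ln(3) = 1.0986
x = 49 + 1.0986/1.2
= 49 + 0.9155
= 49.92


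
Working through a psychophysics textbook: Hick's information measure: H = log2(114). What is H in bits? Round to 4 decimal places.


H = log2(n)
H = log2(114)
= 6.8329


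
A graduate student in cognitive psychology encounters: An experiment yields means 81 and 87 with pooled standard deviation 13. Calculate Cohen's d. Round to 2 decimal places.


Cohen's d = (M1 - M2) / S_pooled
= (81 - 87) / 13
= -6 / 13
= -0.46


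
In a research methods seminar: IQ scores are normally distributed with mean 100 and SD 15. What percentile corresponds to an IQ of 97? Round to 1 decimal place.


z = (IQ - mean) / SD
z = (97 - 100) / 15 = -0.2
Percentile = Phi(-0.2) * 100
Phi(-0.2) = 0.42074
= 42.1


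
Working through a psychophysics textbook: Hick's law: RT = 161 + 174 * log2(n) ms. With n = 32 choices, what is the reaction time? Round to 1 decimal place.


RT = 161 + 174 * log2(32)
log2(32) = 5.0
RT = 161 + 174 * 5.0
= 161 + 870.0
= 1031.0 ms


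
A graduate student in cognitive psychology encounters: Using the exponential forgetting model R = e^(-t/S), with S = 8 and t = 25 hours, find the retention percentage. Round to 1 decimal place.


R = e^(-t/S)
-t/S = -25/8 = -3.125
R = e^(-3.125) = 0.043937
Percentage = 0.043937 * 100
= 4.4


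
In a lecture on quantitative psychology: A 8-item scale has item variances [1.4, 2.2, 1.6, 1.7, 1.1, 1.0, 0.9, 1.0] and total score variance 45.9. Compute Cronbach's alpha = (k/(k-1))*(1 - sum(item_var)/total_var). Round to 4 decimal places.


alpha = (k/(k-1)) * (1 - sum(s_i^2)/s_total^2)
sum(item variances) = 10.9
k/(k-1) = 8/7 = 1.142857
1 - 10.9/45.9 = 1 - 0.237473 = 0.762527
alpha = 1.142857 * 0.762527
= 0.8715


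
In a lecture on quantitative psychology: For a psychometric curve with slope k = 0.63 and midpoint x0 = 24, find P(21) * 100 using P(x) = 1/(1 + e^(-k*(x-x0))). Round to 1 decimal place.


P(x) = 1/(1 + e^(-0.63*(21 - 24)))
Exponent = -0.63 * -3 = 1.89
e^(1.89) = 6.619369
P = 1/(1 + 6.619369) = 0.131244
Percentage = 13.1


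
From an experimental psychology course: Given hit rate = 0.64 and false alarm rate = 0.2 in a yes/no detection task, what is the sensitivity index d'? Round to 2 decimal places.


d' = z(HR) - z(FAR)
z(0.64) = 0.3585
z(0.2) = -0.8416
d' = 0.3585 - -0.8416
= 1.20


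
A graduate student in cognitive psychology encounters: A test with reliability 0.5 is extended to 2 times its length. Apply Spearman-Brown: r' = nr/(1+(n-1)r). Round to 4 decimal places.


r_new = n*r / (1 + (n-1)*r)
Numerator = 2 * 0.5 = 1.0
Denominator = 1 + 1 * 0.5 = 1.5
r_new = 1.0 / 1.5
= 0.6667


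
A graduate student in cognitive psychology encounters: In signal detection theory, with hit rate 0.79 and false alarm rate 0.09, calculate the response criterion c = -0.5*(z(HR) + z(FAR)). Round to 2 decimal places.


c = -0.5 * (z(HR) + z(FAR))
z(0.79) = 0.8064
z(0.09) = -1.3408
c = -0.5 * (0.8064 + -1.3408)
= -0.5 * -0.5344
= 0.27


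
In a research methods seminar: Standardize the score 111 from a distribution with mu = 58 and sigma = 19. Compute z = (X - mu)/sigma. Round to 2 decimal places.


z = (X - mu) / sigma
= (111 - 58) / 19
= 53 / 19
= 2.79


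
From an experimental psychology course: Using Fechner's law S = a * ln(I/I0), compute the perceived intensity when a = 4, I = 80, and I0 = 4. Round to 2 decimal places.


S = 4 * ln(80/4)
I/I0 = 20.0
ln(20.0) = 2.9957
S = 4 * 2.9957
= 11.98


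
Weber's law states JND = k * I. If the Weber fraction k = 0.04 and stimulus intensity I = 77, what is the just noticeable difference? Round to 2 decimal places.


JND = k * I
JND = 0.04 * 77
= 3.08


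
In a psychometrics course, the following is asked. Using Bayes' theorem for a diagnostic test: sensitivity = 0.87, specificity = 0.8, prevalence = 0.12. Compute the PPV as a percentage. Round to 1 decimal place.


PPV = (sens * prev) / (sens * prev + (1-spec) * (1-prev))
Numerator = 0.87 * 0.12 = 0.1044
P(positive and no disease) = (1 - spec) * (1 - prev) = (1 - 0.8) * (1 - 0.12) = 0.176
Denominator = 0.1044 + 0.176 = 0.2804
PPV = 0.1044 / 0.2804 = 0.372325
As percentage = 37.2


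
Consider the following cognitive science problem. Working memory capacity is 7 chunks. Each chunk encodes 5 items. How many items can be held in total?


Total items = chunks * items_per_chunk
= 7 * 5
= 35


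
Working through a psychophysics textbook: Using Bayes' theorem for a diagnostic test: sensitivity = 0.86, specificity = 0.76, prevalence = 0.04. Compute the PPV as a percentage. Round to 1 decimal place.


PPV = (sens * prev) / (sens * prev + (1-spec) * (1-prev))
Numerator = 0.86 * 0.04 = 0.0344
P(positive and no disease) = (1 - spec) * (1 - prev) = (1 - 0.76) * (1 - 0.04) = 0.2304
Denominator = 0.0344 + 0.2304 = 0.2648
PPV = 0.0344 / 0.2648 = 0.129909
As percentage = 13.0


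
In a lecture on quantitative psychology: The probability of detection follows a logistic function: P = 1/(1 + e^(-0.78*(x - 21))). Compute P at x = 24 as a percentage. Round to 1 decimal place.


P(x) = 1/(1 + e^(-0.78*(24 - 21)))
Exponent = -0.78 * 3 = -2.34
e^(-2.34) = 0.096328
P = 1/(1 + 0.096328) = 0.912136
Percentage = 91.2


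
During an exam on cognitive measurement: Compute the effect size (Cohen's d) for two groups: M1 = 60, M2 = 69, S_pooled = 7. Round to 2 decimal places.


Cohen's d = (M1 - M2) / S_pooled
= (60 - 69) / 7
= -9 / 7
= -1.29


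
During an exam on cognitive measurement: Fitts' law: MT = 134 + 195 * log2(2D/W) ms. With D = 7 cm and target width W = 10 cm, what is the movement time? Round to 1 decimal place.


MT = 134 + 195 * log2(2*7/10)
2D/W = 1.4
log2(1.4) = 0.4854
MT = 134 + 195 * 0.4854
= 228.7 ms


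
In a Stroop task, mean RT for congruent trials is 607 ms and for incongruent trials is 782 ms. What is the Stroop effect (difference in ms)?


Stroop effect = RT(incongruent) - RT(congruent)
= 782 - 607
= 175 ms


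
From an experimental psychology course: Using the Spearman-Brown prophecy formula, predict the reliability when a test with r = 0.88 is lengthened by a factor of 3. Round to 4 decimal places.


r_new = n*r / (1 + (n-1)*r)
Numerator = 3 * 0.88 = 2.64
Denominator = 1 + 2 * 0.88 = 2.76
r_new = 2.64 / 2.76
= 0.9565


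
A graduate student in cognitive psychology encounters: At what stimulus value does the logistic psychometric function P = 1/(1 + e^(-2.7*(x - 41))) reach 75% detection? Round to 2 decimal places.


At P = 0.75: 0.75 = 1/(1 + e^(-k*(x-x0)))
Solving: e^(-k*(x-x0)) = 1/3
x = x0 + ln(3)/k
ln(3) = 1.0986
x = 41 + 1.0986/2.7
= 41 + 0.4069
= 41.41


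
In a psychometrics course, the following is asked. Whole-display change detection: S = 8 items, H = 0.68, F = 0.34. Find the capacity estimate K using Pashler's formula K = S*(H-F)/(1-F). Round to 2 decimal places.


K = S * (H - F) / (1 - F)
H - F = 0.34
1 - F = 0.66
K = 8 * 0.34 / 0.66
= 4.12


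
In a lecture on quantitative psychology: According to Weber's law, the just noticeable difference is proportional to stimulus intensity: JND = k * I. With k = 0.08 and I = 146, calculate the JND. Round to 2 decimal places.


JND = k * I
JND = 0.08 * 146
= 11.68


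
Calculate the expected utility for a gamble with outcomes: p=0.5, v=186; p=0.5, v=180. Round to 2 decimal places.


EU = sum(p_i * v_i)
0.5 * 186 = 93.0
0.5 * 180 = 90.0
EU = 93.0 + 90.0
= 183.00


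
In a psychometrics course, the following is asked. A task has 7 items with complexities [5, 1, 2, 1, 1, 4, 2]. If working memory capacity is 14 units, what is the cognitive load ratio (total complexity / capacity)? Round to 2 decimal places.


Total complexity = 5 + 1 + 2 + 1 + 1 + 4 + 2 = 16
Load = total / capacity = 16 / 14
= 1.14


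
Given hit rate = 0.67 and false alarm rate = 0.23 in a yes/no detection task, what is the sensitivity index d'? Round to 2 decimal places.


d' = z(HR) - z(FAR)
z(0.67) = 0.4399
z(0.23) = -0.7388
d' = 0.4399 - -0.7388
= 1.18


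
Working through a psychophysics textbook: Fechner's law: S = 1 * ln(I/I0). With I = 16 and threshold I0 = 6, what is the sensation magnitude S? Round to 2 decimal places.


S = 1 * ln(16/6)
I/I0 = 2.666667
ln(2.666667) = 0.9808
S = 1 * 0.9808
= 0.98


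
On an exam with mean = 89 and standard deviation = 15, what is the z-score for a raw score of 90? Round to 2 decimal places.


z = (X - mu) / sigma
= (90 - 89) / 15
= 1 / 15
= 0.07


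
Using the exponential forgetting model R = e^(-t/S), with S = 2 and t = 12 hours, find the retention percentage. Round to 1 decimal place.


R = e^(-t/S)
-t/S = -12/2 = -6.0
R = e^(-6.0) = 0.002479
Percentage = 0.002479 * 100
= 0.2


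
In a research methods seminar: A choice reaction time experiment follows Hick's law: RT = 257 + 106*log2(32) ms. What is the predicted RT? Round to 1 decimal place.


RT = 257 + 106 * log2(32)
log2(32) = 5.0
RT = 257 + 106 * 5.0
= 257 + 530.0
= 787.0 ms


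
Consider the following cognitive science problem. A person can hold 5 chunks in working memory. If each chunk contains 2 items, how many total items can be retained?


Total items = chunks * items_per_chunk
= 5 * 2
= 10


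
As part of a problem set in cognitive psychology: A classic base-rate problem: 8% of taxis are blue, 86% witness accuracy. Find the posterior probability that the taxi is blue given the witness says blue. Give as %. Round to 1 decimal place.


P(blue | says blue) = P(says blue | blue)*P(blue) / [P(says blue | blue)*P(blue) + P(says blue | not blue)*P(not blue)]
Numerator = 0.86 * 0.08 = 0.0688
False identification = 0.14 * 0.92 = 0.1288
P = 0.0688 / (0.0688 + 0.1288)
= 0.0688 / 0.1976
As percentage = 34.8


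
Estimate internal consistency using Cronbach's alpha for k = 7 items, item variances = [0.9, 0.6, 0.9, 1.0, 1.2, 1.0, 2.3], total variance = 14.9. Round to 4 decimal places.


alpha = (k/(k-1)) * (1 - sum(s_i^2)/s_total^2)
sum(item variances) = 7.9
k/(k-1) = 7/6 = 1.166667
1 - 7.9/14.9 = 1 - 0.530201 = 0.469799
alpha = 1.166667 * 0.469799
= 0.5481


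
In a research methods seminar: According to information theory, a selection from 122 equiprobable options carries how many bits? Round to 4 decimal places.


H = log2(n)
H = log2(122)
= 6.9307


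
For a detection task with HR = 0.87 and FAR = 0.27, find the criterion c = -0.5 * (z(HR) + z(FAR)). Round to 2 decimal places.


c = -0.5 * (z(HR) + z(FAR))
z(0.87) = 1.1264
z(0.27) = -0.6128
c = -0.5 * (1.1264 + -0.6128)
= -0.5 * 0.5136
= -0.26


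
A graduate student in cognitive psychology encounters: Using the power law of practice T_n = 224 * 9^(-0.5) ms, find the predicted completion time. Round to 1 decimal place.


T_n = 224 * 9^(-0.5)
9^(-0.5) = 0.333333
T_n = 224 * 0.333333
= 74.7 ms


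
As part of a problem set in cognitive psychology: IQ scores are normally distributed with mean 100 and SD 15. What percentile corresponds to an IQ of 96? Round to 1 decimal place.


z = (IQ - mean) / SD
z = (96 - 100) / 15 = -0.2667
Percentile = Phi(-0.2667) * 100
Phi(-0.2667) = 0.39485
= 39.5


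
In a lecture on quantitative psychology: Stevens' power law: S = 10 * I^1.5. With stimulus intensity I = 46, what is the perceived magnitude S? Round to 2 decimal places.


S = 10 * 46^1.5
46^1.5 = 311.9872
S = 10 * 311.9872
= 3119.87


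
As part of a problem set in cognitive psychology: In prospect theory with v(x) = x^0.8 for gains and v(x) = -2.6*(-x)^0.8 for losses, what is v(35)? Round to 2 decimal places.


Since x = 35 >= 0, use v(x) = x^0.8
35^0.8 = 17.1892
v(35) = 17.19


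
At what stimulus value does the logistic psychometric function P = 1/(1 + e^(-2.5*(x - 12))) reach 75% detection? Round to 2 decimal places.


At P = 0.75: 0.75 = 1/(1 + e^(-k*(x-x0)))
Solving: e^(-k*(x-x0)) = 1/3
x = x0 + ln(3)/k
ln(3) = 1.0986
x = 12 + 1.0986/2.5
= 12 + 0.4394
= 12.44


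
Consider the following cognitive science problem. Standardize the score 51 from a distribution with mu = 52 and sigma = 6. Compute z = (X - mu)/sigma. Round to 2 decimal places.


z = (X - mu) / sigma
= (51 - 52) / 6
= -1 / 6
= -0.17


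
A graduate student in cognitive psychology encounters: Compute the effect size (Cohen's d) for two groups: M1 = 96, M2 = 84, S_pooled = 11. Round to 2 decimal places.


Cohen's d = (M1 - M2) / S_pooled
= (96 - 84) / 11
= 12 / 11
= 1.09


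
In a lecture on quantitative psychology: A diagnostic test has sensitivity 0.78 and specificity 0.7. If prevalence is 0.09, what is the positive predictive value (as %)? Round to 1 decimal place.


PPV = (sens * prev) / (sens * prev + (1-spec) * (1-prev))
Numerator = 0.78 * 0.09 = 0.0702
P(positive and no disease) = (1 - spec) * (1 - prev) = (1 - 0.7) * (1 - 0.09) = 0.273
Denominator = 0.0702 + 0.273 = 0.3432
PPV = 0.0702 / 0.3432 = 0.204545
As percentage = 20.5


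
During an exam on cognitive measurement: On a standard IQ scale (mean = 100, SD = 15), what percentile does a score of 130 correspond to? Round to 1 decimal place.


z = (IQ - mean) / SD
z = (130 - 100) / 15 = 2.0
Percentile = Phi(2.0) * 100
Phi(2.0) = 0.97725
= 97.7


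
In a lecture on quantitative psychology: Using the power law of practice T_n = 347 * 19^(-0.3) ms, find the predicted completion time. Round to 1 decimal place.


T_n = 347 * 19^(-0.3)
19^(-0.3) = 0.413403
T_n = 347 * 0.413403
= 143.5 ms


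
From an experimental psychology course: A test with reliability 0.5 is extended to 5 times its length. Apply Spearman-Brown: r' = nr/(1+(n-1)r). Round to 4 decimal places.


r_new = n*r / (1 + (n-1)*r)
Numerator = 5 * 0.5 = 2.5
Denominator = 1 + 4 * 0.5 = 3.0
r_new = 2.5 / 3.0
= 0.8333


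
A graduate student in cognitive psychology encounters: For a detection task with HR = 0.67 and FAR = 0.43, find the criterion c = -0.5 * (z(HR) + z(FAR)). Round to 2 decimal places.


c = -0.5 * (z(HR) + z(FAR))
z(0.67) = 0.4399
z(0.43) = -0.1764
c = -0.5 * (0.4399 + -0.1764)
= -0.5 * 0.2635
= -0.13


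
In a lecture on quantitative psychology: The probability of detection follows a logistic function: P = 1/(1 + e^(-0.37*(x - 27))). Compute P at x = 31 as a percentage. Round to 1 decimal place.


P(x) = 1/(1 + e^(-0.37*(31 - 27)))
Exponent = -0.37 * 4 = -1.48
e^(-1.48) = 0.227638
P = 1/(1 + 0.227638) = 0.814572
Percentage = 81.5


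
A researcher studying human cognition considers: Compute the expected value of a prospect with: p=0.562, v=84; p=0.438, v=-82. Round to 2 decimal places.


EU = sum(p_i * v_i)
0.562 * 84 = 47.208
0.438 * -82 = -35.916
EU = 47.208 + -35.916
= 11.29


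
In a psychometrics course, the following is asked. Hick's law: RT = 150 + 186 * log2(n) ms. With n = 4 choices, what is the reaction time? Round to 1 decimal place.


RT = 150 + 186 * log2(4)
log2(4) = 2.0
RT = 150 + 186 * 2.0
= 150 + 372.0
= 522.0 ms


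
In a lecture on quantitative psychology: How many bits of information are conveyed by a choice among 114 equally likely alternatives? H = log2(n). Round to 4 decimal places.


H = log2(n)
H = log2(114)
= 6.8329


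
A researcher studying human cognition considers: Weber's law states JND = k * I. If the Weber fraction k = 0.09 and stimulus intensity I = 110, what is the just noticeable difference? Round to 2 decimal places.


JND = k * I
JND = 0.09 * 110
= 9.90


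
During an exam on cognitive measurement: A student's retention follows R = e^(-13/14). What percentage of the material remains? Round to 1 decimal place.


R = e^(-t/S)
-t/S = -13/14 = -0.928571
R = e^(-0.928571) = 0.395118
Percentage = 0.395118 * 100
= 39.5


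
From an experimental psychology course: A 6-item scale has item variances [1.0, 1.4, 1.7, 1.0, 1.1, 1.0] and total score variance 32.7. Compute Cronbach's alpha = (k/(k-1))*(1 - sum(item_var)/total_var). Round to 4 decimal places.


alpha = (k/(k-1)) * (1 - sum(s_i^2)/s_total^2)
sum(item variances) = 7.2
k/(k-1) = 6/5 = 1.2
1 - 7.2/32.7 = 1 - 0.220183 = 0.779817
alpha = 1.2 * 0.779817
= 0.9358


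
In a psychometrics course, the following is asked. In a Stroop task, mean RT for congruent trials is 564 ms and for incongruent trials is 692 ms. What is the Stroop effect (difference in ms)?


Stroop effect = RT(incongruent) - RT(congruent)
= 692 - 564
= 128 ms


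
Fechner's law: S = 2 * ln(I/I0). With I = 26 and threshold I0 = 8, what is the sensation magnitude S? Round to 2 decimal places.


S = 2 * ln(26/8)
I/I0 = 3.25
ln(3.25) = 1.1787
S = 2 * 1.1787
= 2.36


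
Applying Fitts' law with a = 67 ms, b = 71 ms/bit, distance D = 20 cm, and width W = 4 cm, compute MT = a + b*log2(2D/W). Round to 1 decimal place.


MT = 67 + 71 * log2(2*20/4)
2D/W = 10.0
log2(10.0) = 3.3219
MT = 67 + 71 * 3.3219
= 302.9 ms


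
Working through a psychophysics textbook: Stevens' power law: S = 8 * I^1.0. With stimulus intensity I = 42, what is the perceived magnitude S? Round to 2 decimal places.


S = 8 * 42^1.0
42^1.0 = 42.0
S = 8 * 42.0
= 336.00


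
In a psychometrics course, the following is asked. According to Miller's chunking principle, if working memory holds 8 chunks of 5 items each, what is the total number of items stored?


Total items = chunks * items_per_chunk
= 8 * 5
= 40


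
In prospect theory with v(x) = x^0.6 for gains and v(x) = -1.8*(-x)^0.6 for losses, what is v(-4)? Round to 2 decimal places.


Since x = -4 < 0, use v(x) = -lambda*(-x)^alpha
(-x) = 4
4^0.6 = 2.2974
v(-4) = -1.8 * 2.2974
= -4.14


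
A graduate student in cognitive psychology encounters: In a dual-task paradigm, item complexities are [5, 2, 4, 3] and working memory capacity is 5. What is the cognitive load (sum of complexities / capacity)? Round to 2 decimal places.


Total complexity = 5 + 2 + 4 + 3 = 14
Load = total / capacity = 14 / 5
= 2.80


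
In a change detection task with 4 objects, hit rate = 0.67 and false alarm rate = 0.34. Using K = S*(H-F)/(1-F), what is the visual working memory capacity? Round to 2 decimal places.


K = S * (H - F) / (1 - F)
H - F = 0.33
1 - F = 0.66
K = 4 * 0.33 / 0.66
= 2.00


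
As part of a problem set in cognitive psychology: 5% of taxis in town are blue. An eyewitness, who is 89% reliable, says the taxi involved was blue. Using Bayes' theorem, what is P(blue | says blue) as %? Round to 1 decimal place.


P(blue | says blue) = P(says blue | blue)*P(blue) / [P(says blue | blue)*P(blue) + P(says blue | not blue)*P(not blue)]
Numerator = 0.89 * 0.05 = 0.0445
False identification = 0.11 * 0.95 = 0.1045
P = 0.0445 / (0.0445 + 0.1045)
= 0.0445 / 0.149
As percentage = 29.9


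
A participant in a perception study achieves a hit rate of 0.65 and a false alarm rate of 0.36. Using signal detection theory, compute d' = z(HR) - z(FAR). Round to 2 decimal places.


d' = z(HR) - z(FAR)
z(0.65) = 0.3853
z(0.36) = -0.3585
d' = 0.3853 - -0.3585
= 0.74


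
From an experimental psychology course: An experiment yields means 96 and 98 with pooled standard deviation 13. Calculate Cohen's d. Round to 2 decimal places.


Cohen's d = (M1 - M2) / S_pooled
= (96 - 98) / 13
= -2 / 13
= -0.15


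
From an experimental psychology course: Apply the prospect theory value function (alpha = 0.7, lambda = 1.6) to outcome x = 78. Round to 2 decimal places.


Since x = 78 >= 0, use v(x) = x^0.7
78^0.7 = 21.1089
v(78) = 21.11


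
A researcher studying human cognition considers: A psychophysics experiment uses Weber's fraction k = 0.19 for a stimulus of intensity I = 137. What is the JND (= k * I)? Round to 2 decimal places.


JND = k * I
JND = 0.19 * 137
= 26.03


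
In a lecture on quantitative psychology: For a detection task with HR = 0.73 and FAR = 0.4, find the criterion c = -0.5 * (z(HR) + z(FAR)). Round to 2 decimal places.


c = -0.5 * (z(HR) + z(FAR))
z(0.73) = 0.6128
z(0.4) = -0.2533
c = -0.5 * (0.6128 + -0.2533)
= -0.5 * 0.3595
= -0.18


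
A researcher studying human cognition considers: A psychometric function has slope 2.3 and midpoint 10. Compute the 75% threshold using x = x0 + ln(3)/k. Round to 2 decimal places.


At P = 0.75: 0.75 = 1/(1 + e^(-k*(x-x0)))
Solving: e^(-k*(x-x0)) = 1/3
x = x0 + ln(3)/k
ln(3) = 1.0986
x = 10 + 1.0986/2.3
= 10 + 0.4777
= 10.48


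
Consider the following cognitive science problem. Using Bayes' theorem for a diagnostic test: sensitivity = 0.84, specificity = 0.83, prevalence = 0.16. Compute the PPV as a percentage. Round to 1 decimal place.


PPV = (sens * prev) / (sens * prev + (1-spec) * (1-prev))
Numerator = 0.84 * 0.16 = 0.1344
P(positive and no disease) = (1 - spec) * (1 - prev) = (1 - 0.83) * (1 - 0.16) = 0.1428
Denominator = 0.1344 + 0.1428 = 0.2772
PPV = 0.1344 / 0.2772 = 0.484848
As percentage = 48.5


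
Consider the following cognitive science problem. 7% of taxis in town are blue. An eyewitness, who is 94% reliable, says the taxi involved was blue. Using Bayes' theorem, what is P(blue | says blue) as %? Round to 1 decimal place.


P(blue | says blue) = P(says blue | blue)*P(blue) / [P(says blue | blue)*P(blue) + P(says blue | not blue)*P(not blue)]
Numerator = 0.94 * 0.07 = 0.0658
False identification = 0.06 * 0.93 = 0.0558
P = 0.0658 / (0.0658 + 0.0558)
= 0.0658 / 0.1216
As percentage = 54.1


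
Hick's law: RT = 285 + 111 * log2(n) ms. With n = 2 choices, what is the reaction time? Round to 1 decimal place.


RT = 285 + 111 * log2(2)
log2(2) = 1.0
RT = 285 + 111 * 1.0
= 285 + 111.0
= 396.0 ms


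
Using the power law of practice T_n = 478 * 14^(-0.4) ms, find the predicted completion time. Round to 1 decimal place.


T_n = 478 * 14^(-0.4)
14^(-0.4) = 0.347976
T_n = 478 * 0.347976
= 166.3 ms


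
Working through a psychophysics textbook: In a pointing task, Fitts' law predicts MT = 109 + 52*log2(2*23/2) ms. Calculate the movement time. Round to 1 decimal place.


MT = 109 + 52 * log2(2*23/2)
2D/W = 23.0
log2(23.0) = 4.5236
MT = 109 + 52 * 4.5236
= 344.2 ms


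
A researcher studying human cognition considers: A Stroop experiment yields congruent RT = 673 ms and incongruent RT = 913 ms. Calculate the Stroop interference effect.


Stroop effect = RT(incongruent) - RT(congruent)
= 913 - 673
= 240 ms


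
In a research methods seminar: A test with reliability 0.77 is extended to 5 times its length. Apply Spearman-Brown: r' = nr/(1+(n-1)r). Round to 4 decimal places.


r_new = n*r / (1 + (n-1)*r)
Numerator = 5 * 0.77 = 3.85
Denominator = 1 + 4 * 0.77 = 4.08
r_new = 3.85 / 4.08
= 0.9436


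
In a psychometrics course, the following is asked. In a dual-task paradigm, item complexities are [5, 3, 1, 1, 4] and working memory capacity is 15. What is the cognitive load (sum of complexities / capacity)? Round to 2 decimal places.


Total complexity = 5 + 3 + 1 + 1 + 4 = 14
Load = total / capacity = 14 / 15
= 0.93


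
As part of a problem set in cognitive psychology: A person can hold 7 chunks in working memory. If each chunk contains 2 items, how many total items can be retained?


Total items = chunks * items_per_chunk
= 7 * 2
= 14


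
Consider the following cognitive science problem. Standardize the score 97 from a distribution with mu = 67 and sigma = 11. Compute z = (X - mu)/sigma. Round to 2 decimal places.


z = (X - mu) / sigma
= (97 - 67) / 11
= 30 / 11
= 2.73


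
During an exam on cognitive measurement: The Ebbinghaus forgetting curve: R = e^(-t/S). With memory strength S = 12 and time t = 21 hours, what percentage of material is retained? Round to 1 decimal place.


R = e^(-t/S)
-t/S = -21/12 = -1.75
R = e^(-1.75) = 0.173774
Percentage = 0.173774 * 100
= 17.4


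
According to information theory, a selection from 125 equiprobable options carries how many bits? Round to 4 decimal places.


H = log2(n)
H = log2(125)
= 6.9658


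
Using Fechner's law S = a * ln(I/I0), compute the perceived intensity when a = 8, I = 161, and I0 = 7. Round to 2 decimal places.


S = 8 * ln(161/7)
I/I0 = 23.0
ln(23.0) = 3.1355
S = 8 * 3.1355
= 25.08


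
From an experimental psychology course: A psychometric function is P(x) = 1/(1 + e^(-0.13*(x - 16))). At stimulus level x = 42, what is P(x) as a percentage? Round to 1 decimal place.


P(x) = 1/(1 + e^(-0.13*(42 - 16)))
Exponent = -0.13 * 26 = -3.38
e^(-3.38) = 0.034047
P = 1/(1 + 0.034047) = 0.967074
Percentage = 96.7


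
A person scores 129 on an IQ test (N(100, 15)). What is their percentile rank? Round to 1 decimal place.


z = (IQ - mean) / SD
z = (129 - 100) / 15 = 1.9333
Percentile = Phi(1.9333) * 100
Phi(1.9333) = 0.9734
= 97.3


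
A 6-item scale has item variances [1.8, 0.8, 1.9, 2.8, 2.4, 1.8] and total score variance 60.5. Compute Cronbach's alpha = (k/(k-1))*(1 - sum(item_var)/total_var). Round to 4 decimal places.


alpha = (k/(k-1)) * (1 - sum(s_i^2)/s_total^2)
sum(item variances) = 11.5
k/(k-1) = 6/5 = 1.2
1 - 11.5/60.5 = 1 - 0.190083 = 0.809917
alpha = 1.2 * 0.809917
= 0.9719


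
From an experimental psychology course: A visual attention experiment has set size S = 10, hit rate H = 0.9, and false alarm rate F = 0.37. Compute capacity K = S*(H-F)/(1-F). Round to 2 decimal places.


K = S * (H - F) / (1 - F)
H - F = 0.53
1 - F = 0.63
K = 10 * 0.53 / 0.63
= 8.41


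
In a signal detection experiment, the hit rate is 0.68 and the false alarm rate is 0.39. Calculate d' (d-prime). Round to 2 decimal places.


d' = z(HR) - z(FAR)
z(0.68) = 0.4677
z(0.39) = -0.2793
d' = 0.4677 - -0.2793
= 0.75


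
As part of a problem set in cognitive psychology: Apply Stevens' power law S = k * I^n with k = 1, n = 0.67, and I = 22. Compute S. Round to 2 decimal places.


S = 1 * 22^0.67
22^0.67 = 7.9327
S = 1 * 7.9327
= 7.93


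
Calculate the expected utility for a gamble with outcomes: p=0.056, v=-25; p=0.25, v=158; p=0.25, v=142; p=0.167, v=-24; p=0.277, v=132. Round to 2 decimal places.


EU = sum(p_i * v_i)
0.056 * -25 = -1.4
0.25 * 158 = 39.5
0.25 * 142 = 35.5
0.167 * -24 = -4.008
0.277 * 132 = 36.564
EU = -1.4 + 39.5 + 35.5 + -4.008 + 36.564
= 106.16


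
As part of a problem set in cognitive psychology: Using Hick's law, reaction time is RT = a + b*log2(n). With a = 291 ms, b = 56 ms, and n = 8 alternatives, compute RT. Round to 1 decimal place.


RT = 291 + 56 * log2(8)
log2(8) = 3.0
RT = 291 + 56 * 3.0
= 291 + 168.0
= 459.0 ms


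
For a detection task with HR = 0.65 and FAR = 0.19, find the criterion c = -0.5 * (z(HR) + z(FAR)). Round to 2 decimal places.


c = -0.5 * (z(HR) + z(FAR))
z(0.65) = 0.3853
z(0.19) = -0.8779
c = -0.5 * (0.3853 + -0.8779)
= -0.5 * -0.4926
= 0.25


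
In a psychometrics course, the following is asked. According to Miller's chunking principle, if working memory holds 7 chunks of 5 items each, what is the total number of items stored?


Total items = chunks * items_per_chunk
= 7 * 5
= 35


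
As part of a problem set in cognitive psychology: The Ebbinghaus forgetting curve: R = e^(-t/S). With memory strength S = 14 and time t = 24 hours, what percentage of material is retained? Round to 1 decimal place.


R = e^(-t/S)
-t/S = -24/14 = -1.714286
R = e^(-1.714286) = 0.180092
Percentage = 0.180092 * 100
= 18.0


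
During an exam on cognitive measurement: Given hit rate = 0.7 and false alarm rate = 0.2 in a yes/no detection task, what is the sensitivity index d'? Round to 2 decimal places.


d' = z(HR) - z(FAR)
z(0.7) = 0.5244
z(0.2) = -0.8416
d' = 0.5244 - -0.8416
= 1.37


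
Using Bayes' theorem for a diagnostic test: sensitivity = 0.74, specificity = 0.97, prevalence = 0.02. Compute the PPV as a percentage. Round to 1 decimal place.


PPV = (sens * prev) / (sens * prev + (1-spec) * (1-prev))
Numerator = 0.74 * 0.02 = 0.0148
P(positive and no disease) = (1 - spec) * (1 - prev) = (1 - 0.97) * (1 - 0.02) = 0.0294
Denominator = 0.0148 + 0.0294 = 0.0442
PPV = 0.0148 / 0.0442 = 0.334842
As percentage = 33.5


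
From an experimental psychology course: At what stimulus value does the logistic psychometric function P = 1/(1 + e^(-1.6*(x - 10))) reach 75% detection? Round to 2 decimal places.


At P = 0.75: 0.75 = 1/(1 + e^(-k*(x-x0)))
Solving: e^(-k*(x-x0)) = 1/3
x = x0 + ln(3)/k
ln(3) = 1.0986
x = 10 + 1.0986/1.6
= 10 + 0.6866
= 10.69


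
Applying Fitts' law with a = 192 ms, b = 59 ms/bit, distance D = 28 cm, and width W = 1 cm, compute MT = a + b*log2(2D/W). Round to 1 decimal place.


MT = 192 + 59 * log2(2*28/1)
2D/W = 56.0
log2(56.0) = 5.8074
MT = 192 + 59 * 5.8074
= 534.6 ms


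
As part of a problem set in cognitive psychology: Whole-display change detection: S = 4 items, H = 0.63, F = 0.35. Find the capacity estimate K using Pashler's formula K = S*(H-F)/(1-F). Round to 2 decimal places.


K = S * (H - F) / (1 - F)
H - F = 0.28
1 - F = 0.65
K = 4 * 0.28 / 0.65
= 1.72


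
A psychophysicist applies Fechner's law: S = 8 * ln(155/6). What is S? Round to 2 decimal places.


S = 8 * ln(155/6)
I/I0 = 25.833333
ln(25.833333) = 3.2517
S = 8 * 3.2517
= 26.01


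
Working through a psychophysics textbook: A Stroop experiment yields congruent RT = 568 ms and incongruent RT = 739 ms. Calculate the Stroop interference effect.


Stroop effect = RT(incongruent) - RT(congruent)
= 739 - 568
= 171 ms


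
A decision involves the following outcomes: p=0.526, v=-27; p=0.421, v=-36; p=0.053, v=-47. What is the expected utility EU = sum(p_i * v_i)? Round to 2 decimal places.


EU = sum(p_i * v_i)
0.526 * -27 = -14.202
0.421 * -36 = -15.156
0.053 * -47 = -2.491
EU = -14.202 + -15.156 + -2.491
= -31.85
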